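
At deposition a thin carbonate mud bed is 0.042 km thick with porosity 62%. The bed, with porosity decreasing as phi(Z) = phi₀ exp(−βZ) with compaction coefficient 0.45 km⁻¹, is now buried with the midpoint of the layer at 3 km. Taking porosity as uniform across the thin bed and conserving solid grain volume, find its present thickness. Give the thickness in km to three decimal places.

0.019 km

Porosity at 3 km: phi = 0.62·exp(−0.45×3) = 0.1607
Solid-volume conservation: h(1−phi) = h₀(1−phi₀) ⇒ h = h₀·(1−phi₀)/(1−phi)
h = 0.042 × (1 − 0.62)/(1 − 0.1607) = 0.042 × 0.4528 = 0.0190 km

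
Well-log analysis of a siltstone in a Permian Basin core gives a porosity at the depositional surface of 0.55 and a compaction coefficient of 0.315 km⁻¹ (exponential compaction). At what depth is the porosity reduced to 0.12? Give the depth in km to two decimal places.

4.83 km

Invert Athy's law: z = ln(phi₀/phi) / c
z = ln(0.55/0.12) / 0.315 = ln(4.583) / 0.315 = 1.5224 / 0.315 = 4.833 km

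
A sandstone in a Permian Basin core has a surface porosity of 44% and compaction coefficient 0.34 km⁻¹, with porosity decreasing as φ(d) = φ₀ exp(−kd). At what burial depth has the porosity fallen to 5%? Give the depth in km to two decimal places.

6.40 km

Invert Athy's law: d = ln(φ₀/φ) / k
d = ln(0.44/0.05) / 0.34 = ln(8.8) / 0.34 = 2.1748 / 0.34 = 6.396 km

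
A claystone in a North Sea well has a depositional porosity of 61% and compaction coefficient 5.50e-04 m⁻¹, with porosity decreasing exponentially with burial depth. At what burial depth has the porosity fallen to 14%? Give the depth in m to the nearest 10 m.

2680 m

Working in km (1 km = 1000 m; c in km⁻¹ = c in m⁻¹ × 1000):
Invert Athy's law: d = ln(φ₀/φ) / c
d = ln(0.61/0.14) / 0.55 = ln(4.357) / 0.55 = 1.4718 / 0.55 = 2.676 km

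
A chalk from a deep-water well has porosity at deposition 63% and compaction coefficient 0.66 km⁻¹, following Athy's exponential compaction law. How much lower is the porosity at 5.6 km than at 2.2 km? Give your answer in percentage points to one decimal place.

φ(2.2) = 0.63·e^(−0.66×2.2) = 0.1475
φ(5.6) = 0.63·e^(−0.66×5.6) = 0.0156
Δφ = 0.1475 − 0.0156 = 0.1318

13.2 percentage points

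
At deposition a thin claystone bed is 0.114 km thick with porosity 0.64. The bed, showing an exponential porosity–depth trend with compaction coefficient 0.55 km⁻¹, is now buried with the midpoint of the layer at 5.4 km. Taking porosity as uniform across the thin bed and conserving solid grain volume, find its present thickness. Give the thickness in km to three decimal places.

Porosity at 5.4 km: φ = 0.64·exp(−0.55×5.4) = 0.0328
Solid-volume conservation: h(1−φ) = h₀(1−φ₀) ⇒ h = h₀·(1−φ₀)/(1−φ)
h = 0.114 × (1 − 0.64)/(1 − 0.0328) = 0.114 × 0.3722 = 0.0424 km

0.042 km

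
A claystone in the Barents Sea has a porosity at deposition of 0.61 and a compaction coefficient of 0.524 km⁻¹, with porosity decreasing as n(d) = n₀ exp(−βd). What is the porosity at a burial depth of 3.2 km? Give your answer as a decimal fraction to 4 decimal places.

0.1141

n = n₀·exp(−β·d) = 0.61 × exp(−0.524 × 3.2) = 0.61 × exp(−1.677)
  = 0.61 × 0.1870 = 0.1141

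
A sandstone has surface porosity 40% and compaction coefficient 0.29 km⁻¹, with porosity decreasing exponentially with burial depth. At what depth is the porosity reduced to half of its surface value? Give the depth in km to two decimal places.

2.39 km

phi/phi₀ = 1/2 ⇒ exp(−β·z) = 1/2 ⇒ z = ln(2) / β
z = 0.6931 / 0.29 = 2.390 km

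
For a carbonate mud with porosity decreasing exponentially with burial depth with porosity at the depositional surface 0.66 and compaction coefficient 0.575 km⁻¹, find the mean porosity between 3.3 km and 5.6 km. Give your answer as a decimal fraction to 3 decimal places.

⟨φ⟩ = (1/(Z₂−Z₁)) ∫ φ₀ e^(−βZ) dZ = φ₀·(e^(−β·Z₁) − e^(−β·Z₂)) / (β·(Z₂−Z₁))
e^(−0.575×3.3) = 0.1499; e^(−0.575×5.6) = 0.0400
⟨φ⟩ = 0.66 × (0.1499 − 0.0400) / (0.575 × 2.3) = 0.66 × 0.0832 = 0.0549

0.055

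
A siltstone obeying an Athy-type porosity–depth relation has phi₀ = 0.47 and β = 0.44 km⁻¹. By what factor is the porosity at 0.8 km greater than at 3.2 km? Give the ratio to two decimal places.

phi(Z₁)/phi(Z₂) = e^(−β·Z₁)/e^(−β·Z₂) = e^{β(Z₂−Z₁)}
= exp(0.44 × 2.4) = exp(1.056) = 2.8748

2.87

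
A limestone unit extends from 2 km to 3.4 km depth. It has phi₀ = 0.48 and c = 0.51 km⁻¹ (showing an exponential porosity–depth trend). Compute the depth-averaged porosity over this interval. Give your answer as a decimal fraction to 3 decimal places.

0.124

⟨phi⟩ = (1/(d₂−d₁)) ∫ phi₀ e^(−cd) dd = phi₀·(e^(−c·d₁) − e^(−c·d₂)) / (c·(d₂−d₁))
e^(−0.51×2) = 0.3606; e^(−0.51×3.4) = 0.1766
⟨phi⟩ = 0.48 × (0.3606 − 0.1766) / (0.51 × 1.4) = 0.48 × 0.2577 = 0.1237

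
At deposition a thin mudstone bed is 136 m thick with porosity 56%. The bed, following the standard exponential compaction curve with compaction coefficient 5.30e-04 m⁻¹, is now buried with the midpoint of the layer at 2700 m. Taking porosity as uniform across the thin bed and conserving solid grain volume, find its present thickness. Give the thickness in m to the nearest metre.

Working in km (1 km = 1000 m; β in km⁻¹ = β in m⁻¹ × 1000):
Porosity at 2.7 km: φ = 0.56·exp(−0.53×2.7) = 0.1339
Solid-volume conservation: h(1−φ) = h₀(1−φ₀) ⇒ h = h₀·(1−φ₀)/(1−φ)
h = 0.136 × (1 − 0.56)/(1 − 0.1339) = 0.136 × 0.5080 = 0.0691 km

69 m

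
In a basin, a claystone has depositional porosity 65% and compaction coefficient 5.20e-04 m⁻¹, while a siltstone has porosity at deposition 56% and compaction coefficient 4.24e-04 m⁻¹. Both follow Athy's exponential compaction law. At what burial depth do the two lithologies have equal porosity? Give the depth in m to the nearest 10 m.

1550 m

Working in km (1 km = 1000 m; k in km⁻¹ = k in m⁻¹ × 1000):
Set n₀ₐ e^(−kₐz) = n₀ᵦ e^(−kᵦz) ⇒ ln(n₀ₐ/n₀ᵦ) = (kₐ − kᵦ)·z
z = ln(0.65/0.56) / (0.52 − 0.424) = 0.1490 / 0.096 = 1.552 km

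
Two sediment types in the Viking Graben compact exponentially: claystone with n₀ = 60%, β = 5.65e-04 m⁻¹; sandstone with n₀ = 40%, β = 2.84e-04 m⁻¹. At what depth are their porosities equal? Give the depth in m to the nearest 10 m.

1440 m

Working in km (1 km = 1000 m; β in km⁻¹ = β in m⁻¹ × 1000):
Set n₀ₐ e^(−βₐz) = n₀ᵦ e^(−βᵦz) ⇒ ln(n₀ₐ/n₀ᵦ) = (βₐ − βᵦ)·z
z = ln(0.6/0.4) / (0.565 − 0.284) = 0.4055 / 0.281 = 1.443 km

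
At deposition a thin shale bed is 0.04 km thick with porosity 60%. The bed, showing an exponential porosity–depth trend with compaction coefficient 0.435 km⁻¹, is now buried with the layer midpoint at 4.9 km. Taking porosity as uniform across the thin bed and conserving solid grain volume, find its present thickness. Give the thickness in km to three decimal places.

0.017 km

Porosity at 4.9 km: phi = 0.6·exp(−0.435×4.9) = 0.0712
Solid-volume conservation: h(1−phi) = h₀(1−phi₀) ⇒ h = h₀·(1−phi₀)/(1−phi)
h = 0.04 × (1 − 0.6)/(1 − 0.0712) = 0.04 × 0.4307 = 0.0172 km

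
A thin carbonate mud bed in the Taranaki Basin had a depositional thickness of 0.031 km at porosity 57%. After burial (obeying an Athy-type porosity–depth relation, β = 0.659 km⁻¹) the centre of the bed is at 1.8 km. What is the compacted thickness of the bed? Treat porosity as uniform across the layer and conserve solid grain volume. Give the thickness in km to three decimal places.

0.016 km

Porosity at 1.8 km: φ = 0.57·exp(−0.659×1.8) = 0.1741
Solid-volume conservation: h(1−φ) = h₀(1−φ₀) ⇒ h = h₀·(1−φ₀)/(1−φ)
h = 0.031 × (1 − 0.57)/(1 − 0.1741) = 0.031 × 0.5206 = 0.0161 km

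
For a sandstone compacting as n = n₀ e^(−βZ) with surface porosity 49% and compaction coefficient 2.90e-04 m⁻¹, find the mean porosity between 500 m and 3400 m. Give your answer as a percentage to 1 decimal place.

Working in km (1 km = 1000 m; β in km⁻¹ = β in m⁻¹ × 1000):
⟨n⟩ = (1/(Z₂−Z₁)) ∫ n₀ e^(−βZ) dZ = n₀·(e^(−β·Z₁) − e^(−β·Z₂)) / (β·(Z₂−Z₁))
e^(−0.29×0.5) = 0.8650; e^(−0.29×3.4) = 0.3731
⟨n⟩ = 0.49 × (0.8650 − 0.3731) / (0.29 × 2.9) = 0.49 × 0.5850 = 0.2866

28.7%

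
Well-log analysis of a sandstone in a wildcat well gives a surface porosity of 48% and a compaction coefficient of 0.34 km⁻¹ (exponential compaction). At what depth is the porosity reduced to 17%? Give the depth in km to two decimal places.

Invert Athy's law: Z = ln(n₀/n) / k
Z = ln(0.48/0.17) / 0.34 = ln(2.824) / 0.34 = 1.0380 / 0.34 = 3.053 km

3.05 km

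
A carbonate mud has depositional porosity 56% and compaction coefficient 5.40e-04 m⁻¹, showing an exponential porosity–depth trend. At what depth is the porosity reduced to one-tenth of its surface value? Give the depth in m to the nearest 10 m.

4260 m

Working in km (1 km = 1000 m; k in km⁻¹ = k in m⁻¹ × 1000):
φ/φ₀ = 1/10 ⇒ exp(−k·Z) = 1/10 ⇒ Z = ln(10) / k
Z = 2.3026 / 0.54 = 4.264 km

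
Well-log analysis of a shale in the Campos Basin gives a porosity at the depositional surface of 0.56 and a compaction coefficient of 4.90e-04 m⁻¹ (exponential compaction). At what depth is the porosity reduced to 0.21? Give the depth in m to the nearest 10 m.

Working in km (1 km = 1000 m; c in km⁻¹ = c in m⁻¹ × 1000):
Invert Athy's law: d = ln(phi₀/phi) / c
d = ln(0.56/0.21) / 0.49 = ln(2.667) / 0.49 = 0.9808 / 0.49 = 2.002 km

2000 m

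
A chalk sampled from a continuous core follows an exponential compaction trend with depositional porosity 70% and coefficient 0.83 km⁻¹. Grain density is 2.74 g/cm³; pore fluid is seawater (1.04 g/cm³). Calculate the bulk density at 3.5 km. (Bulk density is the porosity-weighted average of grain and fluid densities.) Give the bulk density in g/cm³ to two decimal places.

Porosity at depth: φ = 0.7·exp(−0.83×3.5) = 0.7×0.0547 = 0.0383
Bulk density: ρ_b = (1−φ)ρ_g + φ·ρ_f = 0.9617×2.74 + 0.0383×1.04
       = 2.635 + 0.040 = 2.675 g/cm³

2.67 g/cm³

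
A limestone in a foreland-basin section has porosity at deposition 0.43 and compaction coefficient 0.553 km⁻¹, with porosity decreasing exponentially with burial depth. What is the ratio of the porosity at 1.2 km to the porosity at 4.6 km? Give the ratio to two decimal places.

n(Z₁)/n(Z₂) = e^(−β·Z₁)/e^(−β·Z₂) = e^{β(Z₂−Z₁)}
= exp(0.553 × 3.4) = exp(1.88) = 6.5548

6.55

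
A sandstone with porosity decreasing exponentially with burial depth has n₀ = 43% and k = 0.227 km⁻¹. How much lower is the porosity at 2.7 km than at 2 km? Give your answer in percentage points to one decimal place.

n(2) = 0.43·e^(−0.227×2) = 0.2731
n(2.7) = 0.43·e^(−0.227×2.7) = 0.2330
Δn = 0.2731 − 0.2330 = 0.0401

4.0 percentage points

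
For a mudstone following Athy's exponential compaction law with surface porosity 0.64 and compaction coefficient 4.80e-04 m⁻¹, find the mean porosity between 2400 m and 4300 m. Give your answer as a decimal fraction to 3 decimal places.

Working in km (1 km = 1000 m; c in km⁻¹ = c in m⁻¹ × 1000):
⟨n⟩ = (1/(d₂−d₁)) ∫ n₀ e^(−cd) dd = n₀·(e^(−c·d₁) − e^(−c·d₂)) / (c·(d₂−d₁))
e^(−0.48×2.4) = 0.3160; e^(−0.48×4.3) = 0.1269
⟨n⟩ = 0.64 × (0.3160 − 0.1269) / (0.48 × 1.9) = 0.64 × 0.2073 = 0.1327

0.133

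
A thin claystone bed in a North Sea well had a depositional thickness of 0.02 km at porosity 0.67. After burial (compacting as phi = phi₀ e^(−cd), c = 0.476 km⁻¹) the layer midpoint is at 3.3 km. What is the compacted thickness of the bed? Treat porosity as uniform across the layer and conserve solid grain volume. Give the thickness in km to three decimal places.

Porosity at 3.3 km: phi = 0.67·exp(−0.476×3.3) = 0.1393
Solid-volume conservation: h(1−phi) = h₀(1−phi₀) ⇒ h = h₀·(1−phi₀)/(1−phi)
h = 0.02 × (1 − 0.67)/(1 − 0.1393) = 0.02 × 0.3834 = 0.0077 km

0.008 km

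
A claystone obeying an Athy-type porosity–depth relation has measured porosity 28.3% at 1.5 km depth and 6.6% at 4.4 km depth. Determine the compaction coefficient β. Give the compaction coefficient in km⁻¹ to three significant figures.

Athy: phi(d) = phi₀ e^(−βd) ⇒ phi₁/phi₂ = e^{β(d₂−d₁)} ⇒ β = ln(phi₁/phi₂)/(d₂−d₁)
β = ln(0.283/0.066) / (4.4 − 1.5) = ln(4.288) / 2.9 = 1.4558 / 2.9 = 0.502 km⁻¹

0.502 km⁻¹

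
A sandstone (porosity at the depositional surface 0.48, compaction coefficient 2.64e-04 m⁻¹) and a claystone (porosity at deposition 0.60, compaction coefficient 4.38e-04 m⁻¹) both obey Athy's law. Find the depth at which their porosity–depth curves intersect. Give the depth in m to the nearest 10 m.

Working in km (1 km = 1000 m; k in km⁻¹ = k in m⁻¹ × 1000):
Set φ₀ₐ e^(−kₐZ) = φ₀ᵦ e^(−kᵦZ) ⇒ ln(φ₀ₐ/φ₀ᵦ) = (kₐ − kᵦ)·Z
Z = ln(0.48/0.6) / (0.264 − 0.438) = -0.2231 / -0.174 = 1.282 km

1280 m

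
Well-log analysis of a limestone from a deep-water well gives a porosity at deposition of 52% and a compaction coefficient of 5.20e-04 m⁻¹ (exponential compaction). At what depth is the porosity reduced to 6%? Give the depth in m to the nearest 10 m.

4150 m

Working in km (1 km = 1000 m; k in km⁻¹ = k in m⁻¹ × 1000):
Invert Athy's law: d = ln(n₀/n) / k
d = ln(0.52/0.06) / 0.52 = ln(8.667) / 0.52 = 2.1595 / 0.52 = 4.153 km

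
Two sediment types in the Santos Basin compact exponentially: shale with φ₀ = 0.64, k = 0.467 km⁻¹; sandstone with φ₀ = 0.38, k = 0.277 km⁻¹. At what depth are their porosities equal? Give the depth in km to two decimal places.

2.74 km

Set φ₀ₐ e^(−kₐd) = φ₀ᵦ e^(−kᵦd) ⇒ ln(φ₀ₐ/φ₀ᵦ) = (kₐ − kᵦ)·d
d = ln(0.64/0.38) / (0.467 − 0.277) = 0.5213 / 0.19 = 2.744 km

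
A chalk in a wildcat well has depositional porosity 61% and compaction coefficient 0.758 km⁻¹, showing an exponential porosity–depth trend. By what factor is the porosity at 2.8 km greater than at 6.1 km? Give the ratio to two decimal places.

φ(Z₁)/φ(Z₂) = e^(−β·Z₁)/e^(−β·Z₂) = e^{β(Z₂−Z₁)}
= exp(0.758 × 3.3) = exp(2.501) = 12.1996

12.20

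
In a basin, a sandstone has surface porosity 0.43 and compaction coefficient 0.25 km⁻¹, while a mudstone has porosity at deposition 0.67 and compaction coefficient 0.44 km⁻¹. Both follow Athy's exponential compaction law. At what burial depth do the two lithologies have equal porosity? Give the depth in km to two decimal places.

2.33 km

Set phi₀ₐ e^(−kₐd) = phi₀ᵦ e^(−kᵦd) ⇒ ln(phi₀ₐ/phi₀ᵦ) = (kₐ − kᵦ)·d
d = ln(0.43/0.67) / (0.25 − 0.44) = -0.4435 / -0.19 = 2.334 km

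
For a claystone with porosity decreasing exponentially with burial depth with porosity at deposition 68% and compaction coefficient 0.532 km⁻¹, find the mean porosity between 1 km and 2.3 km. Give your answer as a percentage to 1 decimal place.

⟨φ⟩ = (1/(Z₂−Z₁)) ∫ φ₀ e^(−cZ) dZ = φ₀·(e^(−c·Z₁) − e^(−c·Z₂)) / (c·(Z₂−Z₁))
e^(−0.532×1) = 0.5874; e^(−0.532×2.3) = 0.2942
⟨φ⟩ = 0.68 × (0.5874 − 0.2942) / (0.532 × 1.3) = 0.68 × 0.4240 = 0.2883

28.8%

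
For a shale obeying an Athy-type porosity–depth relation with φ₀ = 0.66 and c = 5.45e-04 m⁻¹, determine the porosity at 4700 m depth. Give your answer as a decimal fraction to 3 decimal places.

Working in km (1 km = 1000 m; c in km⁻¹ = c in m⁻¹ × 1000):
φ = φ₀·exp(−c·z) = 0.66 × exp(−0.545 × 4.7) = 0.66 × exp(−2.562)
  = 0.66 × 0.0772 = 0.0509

0.051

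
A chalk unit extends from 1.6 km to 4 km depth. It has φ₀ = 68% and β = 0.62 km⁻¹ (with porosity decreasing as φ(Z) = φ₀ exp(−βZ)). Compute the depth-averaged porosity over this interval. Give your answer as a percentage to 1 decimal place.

⟨φ⟩ = (1/(Z₂−Z₁)) ∫ φ₀ e^(−βZ) dZ = φ₀·(e^(−β·Z₁) − e^(−β·Z₂)) / (β·(Z₂−Z₁))
e^(−0.62×1.6) = 0.3708; e^(−0.62×4) = 0.0837
⟨φ⟩ = 0.68 × (0.3708 − 0.0837) / (0.62 × 2.4) = 0.68 × 0.1929 = 0.1312

13.1%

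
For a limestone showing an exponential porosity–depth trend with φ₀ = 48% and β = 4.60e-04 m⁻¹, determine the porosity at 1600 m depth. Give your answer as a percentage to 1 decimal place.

23.0%

Working in km (1 km = 1000 m; β in km⁻¹ = β in m⁻¹ × 1000):
φ = φ₀·exp(−β·Z) = 0.48 × exp(−0.46 × 1.6) = 0.48 × exp(−0.736)
  = 0.48 × 0.4790 = 0.2299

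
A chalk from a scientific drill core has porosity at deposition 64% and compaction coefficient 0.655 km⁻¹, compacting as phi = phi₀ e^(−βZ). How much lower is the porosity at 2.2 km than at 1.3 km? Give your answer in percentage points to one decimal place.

12.2 percentage points

phi(1.3) = 0.64·e^(−0.655×1.3) = 0.2731
phi(2.2) = 0.64·e^(−0.655×2.2) = 0.1515
Δphi = 0.2731 − 0.1515 = 0.1217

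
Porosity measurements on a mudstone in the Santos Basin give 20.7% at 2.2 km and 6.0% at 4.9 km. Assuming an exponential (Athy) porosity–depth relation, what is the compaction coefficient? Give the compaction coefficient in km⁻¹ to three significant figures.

0.459 km⁻¹

Athy: φ(d) = φ₀ e^(−βd) ⇒ φ₁/φ₂ = e^{β(d₂−d₁)} ⇒ β = ln(φ₁/φ₂)/(d₂−d₁)
β = ln(0.207/0.06) / (4.9 − 2.2) = ln(3.45) / 2.7 = 1.2384 / 2.7 = 0.4587 km⁻¹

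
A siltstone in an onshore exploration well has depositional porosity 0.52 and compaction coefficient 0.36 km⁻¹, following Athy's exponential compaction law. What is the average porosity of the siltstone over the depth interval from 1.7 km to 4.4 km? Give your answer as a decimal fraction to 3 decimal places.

0.180

⟨phi⟩ = (1/(d₂−d₁)) ∫ phi₀ e^(−cd) dd = phi₀·(e^(−c·d₁) − e^(−c·d₂)) / (c·(d₂−d₁))
e^(−0.36×1.7) = 0.5423; e^(−0.36×4.4) = 0.2052
⟨phi⟩ = 0.52 × (0.5423 − 0.2052) / (0.36 × 2.7) = 0.52 × 0.3468 = 0.1803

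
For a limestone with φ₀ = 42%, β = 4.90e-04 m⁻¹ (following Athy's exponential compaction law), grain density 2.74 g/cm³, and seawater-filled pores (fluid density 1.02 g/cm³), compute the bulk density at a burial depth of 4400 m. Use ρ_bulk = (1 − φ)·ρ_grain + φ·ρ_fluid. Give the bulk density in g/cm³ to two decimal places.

2.66 g/cm³

Working in km (1 km = 1000 m; β in km⁻¹ = β in m⁻¹ × 1000):
Porosity at depth: φ = 0.42·exp(−0.49×4.4) = 0.42×0.1158 = 0.0486
Bulk density: ρ_b = (1−φ)ρ_g + φ·ρ_f = 0.9514×2.74 + 0.0486×1.02
       = 2.607 + 0.050 = 2.656 g/cm³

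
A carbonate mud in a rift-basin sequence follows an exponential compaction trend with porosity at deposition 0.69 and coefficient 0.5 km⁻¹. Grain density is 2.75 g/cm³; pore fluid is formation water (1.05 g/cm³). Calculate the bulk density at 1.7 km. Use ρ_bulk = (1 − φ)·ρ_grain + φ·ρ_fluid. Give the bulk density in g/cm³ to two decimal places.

2.25 g/cm³

Porosity at depth: phi = 0.69·exp(−0.5×1.7) = 0.69×0.4274 = 0.2949
Bulk density: ρ_b = (1−phi)ρ_g + phi·ρ_f = 0.7051×2.75 + 0.2949×1.05
       = 1.939 + 0.310 = 2.249 g/cm³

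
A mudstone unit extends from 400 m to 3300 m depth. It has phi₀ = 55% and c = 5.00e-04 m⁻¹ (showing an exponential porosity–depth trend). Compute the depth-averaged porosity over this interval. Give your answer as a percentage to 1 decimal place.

Working in km (1 km = 1000 m; c in km⁻¹ = c in m⁻¹ × 1000):
⟨phi⟩ = (1/(d₂−d₁)) ∫ phi₀ e^(−cd) dd = phi₀·(e^(−c·d₁) − e^(−c·d₂)) / (c·(d₂−d₁))
e^(−0.5×0.4) = 0.8187; e^(−0.5×3.3) = 0.1920
⟨phi⟩ = 0.55 × (0.8187 − 0.1920) / (0.5 × 2.9) = 0.55 × 0.4322 = 0.2377

23.8%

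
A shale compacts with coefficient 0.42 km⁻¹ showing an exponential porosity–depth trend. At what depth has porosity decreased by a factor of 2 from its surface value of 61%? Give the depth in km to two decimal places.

phi/phi₀ = 1/2 ⇒ exp(−c·Z) = 1/2 ⇒ Z = ln(2) / c
Z = 0.6931 / 0.42 = 1.650 km

1.65 km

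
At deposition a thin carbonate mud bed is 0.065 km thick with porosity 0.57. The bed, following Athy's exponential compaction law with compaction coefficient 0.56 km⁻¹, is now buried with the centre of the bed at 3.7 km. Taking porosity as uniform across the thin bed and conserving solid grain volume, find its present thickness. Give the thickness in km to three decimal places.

0.030 km

Porosity at 3.7 km: phi = 0.57·exp(−0.56×3.7) = 0.0718
Solid-volume conservation: h(1−phi) = h₀(1−phi₀) ⇒ h = h₀·(1−phi₀)/(1−phi)
h = 0.065 × (1 − 0.57)/(1 − 0.0718) = 0.065 × 0.4633 = 0.0301 km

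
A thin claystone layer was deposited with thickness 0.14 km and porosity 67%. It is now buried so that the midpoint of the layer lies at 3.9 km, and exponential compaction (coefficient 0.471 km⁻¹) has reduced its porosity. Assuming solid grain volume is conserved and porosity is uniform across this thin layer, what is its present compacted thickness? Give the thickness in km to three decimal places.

0.052 km

Porosity at 3.9 km: φ = 0.67·exp(−0.471×3.9) = 0.1067
Solid-volume conservation: h(1−φ) = h₀(1−φ₀) ⇒ h = h₀·(1−φ₀)/(1−φ)
h = 0.14 × (1 − 0.67)/(1 − 0.1067) = 0.14 × 0.3694 = 0.0517 km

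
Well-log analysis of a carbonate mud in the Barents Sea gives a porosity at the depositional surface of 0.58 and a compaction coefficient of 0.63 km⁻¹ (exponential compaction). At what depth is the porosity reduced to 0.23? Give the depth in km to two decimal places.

Invert Athy's law: Z = ln(φ₀/φ) / β
Z = ln(0.58/0.23) / 0.63 = ln(2.522) / 0.63 = 0.9249 / 0.63 = 1.468 km

1.47 km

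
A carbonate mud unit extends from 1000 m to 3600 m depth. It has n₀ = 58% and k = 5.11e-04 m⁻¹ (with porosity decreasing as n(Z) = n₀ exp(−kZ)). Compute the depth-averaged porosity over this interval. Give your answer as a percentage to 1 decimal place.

Working in km (1 km = 1000 m; k in km⁻¹ = k in m⁻¹ × 1000):
⟨n⟩ = (1/(Z₂−Z₁)) ∫ n₀ e^(−kZ) dZ = n₀·(e^(−k·Z₁) − e^(−k·Z₂)) / (k·(Z₂−Z₁))
e^(−0.511×1) = 0.5999; e^(−0.511×3.6) = 0.1589
⟨n⟩ = 0.58 × (0.5999 − 0.1589) / (0.511 × 2.6) = 0.58 × 0.3319 = 0.1925

19.3%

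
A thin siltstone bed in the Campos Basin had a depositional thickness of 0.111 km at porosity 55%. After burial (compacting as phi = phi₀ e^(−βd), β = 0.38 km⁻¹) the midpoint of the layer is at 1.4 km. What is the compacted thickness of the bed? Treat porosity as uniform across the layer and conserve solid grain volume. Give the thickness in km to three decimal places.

Porosity at 1.4 km: phi = 0.55·exp(−0.38×1.4) = 0.3231
Solid-volume conservation: h(1−phi) = h₀(1−phi₀) ⇒ h = h₀·(1−phi₀)/(1−phi)
h = 0.111 × (1 − 0.55)/(1 − 0.3231) = 0.111 × 0.6648 = 0.0738 km

0.074 km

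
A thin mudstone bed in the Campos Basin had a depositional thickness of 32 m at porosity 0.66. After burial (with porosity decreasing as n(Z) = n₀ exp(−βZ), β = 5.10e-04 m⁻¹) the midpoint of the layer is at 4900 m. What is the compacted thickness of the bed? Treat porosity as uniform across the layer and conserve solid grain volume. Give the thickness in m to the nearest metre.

Working in km (1 km = 1000 m; β in km⁻¹ = β in m⁻¹ × 1000):
Porosity at 4.9 km: n = 0.66·exp(−0.51×4.9) = 0.0542
Solid-volume conservation: h(1−n) = h₀(1−n₀) ⇒ h = h₀·(1−n₀)/(1−n)
h = 0.032 × (1 − 0.66)/(1 − 0.0542) = 0.032 × 0.3595 = 0.0115 km

12 m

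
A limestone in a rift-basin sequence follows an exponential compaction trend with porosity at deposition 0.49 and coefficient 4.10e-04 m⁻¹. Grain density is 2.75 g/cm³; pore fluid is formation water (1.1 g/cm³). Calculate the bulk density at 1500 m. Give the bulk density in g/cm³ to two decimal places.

2.31 g/cm³

Working in km (1 km = 1000 m; β in km⁻¹ = β in m⁻¹ × 1000):
Porosity at depth: φ = 0.49·exp(−0.41×1.5) = 0.49×0.5406 = 0.2649
Bulk density: ρ_b = (1−φ)ρ_g + φ·ρ_f = 0.7351×2.75 + 0.2649×1.1
       = 2.021 + 0.291 = 2.313 g/cm³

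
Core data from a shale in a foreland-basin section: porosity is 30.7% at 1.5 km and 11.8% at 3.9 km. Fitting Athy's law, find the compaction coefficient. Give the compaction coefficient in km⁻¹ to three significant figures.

Athy: n(Z) = n₀ e^(−cZ) ⇒ n₁/n₂ = e^{c(Z₂−Z₁)} ⇒ c = ln(n₁/n₂)/(Z₂−Z₁)
c = ln(0.307/0.118) / (3.9 − 1.5) = ln(2.602) / 2.4 = 0.9562 / 2.4 = 0.3984 km⁻¹

0.398 km⁻¹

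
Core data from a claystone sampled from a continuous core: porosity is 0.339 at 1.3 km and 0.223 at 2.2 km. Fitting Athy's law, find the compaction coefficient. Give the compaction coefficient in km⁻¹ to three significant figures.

0.465 km⁻¹

Athy: n(Z) = n₀ e^(−cZ) ⇒ n₁/n₂ = e^{c(Z₂−Z₁)} ⇒ c = ln(n₁/n₂)/(Z₂−Z₁)
c = ln(0.339/0.223) / (2.2 − 1.3) = ln(1.52) / 0.9 = 0.4188 / 0.9 = 0.4654 km⁻¹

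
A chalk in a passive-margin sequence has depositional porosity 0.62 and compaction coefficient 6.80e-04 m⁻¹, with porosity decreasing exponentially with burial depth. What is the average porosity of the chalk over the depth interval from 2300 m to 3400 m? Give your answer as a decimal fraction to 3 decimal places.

0.091

Working in km (1 km = 1000 m; β in km⁻¹ = β in m⁻¹ × 1000):
⟨φ⟩ = (1/(Z₂−Z₁)) ∫ φ₀ e^(−βZ) dZ = φ₀·(e^(−β·Z₁) − e^(−β·Z₂)) / (β·(Z₂−Z₁))
e^(−0.68×2.3) = 0.2093; e^(−0.68×3.4) = 0.0991
⟨φ⟩ = 0.62 × (0.2093 − 0.0991) / (0.68 × 1.1) = 0.62 × 0.1474 = 0.0914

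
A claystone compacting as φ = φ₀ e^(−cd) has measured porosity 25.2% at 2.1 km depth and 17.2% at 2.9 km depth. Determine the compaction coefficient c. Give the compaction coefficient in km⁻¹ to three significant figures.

Athy: φ(d) = φ₀ e^(−cd) ⇒ φ₁/φ₂ = e^{c(d₂−d₁)} ⇒ c = ln(φ₁/φ₂)/(d₂−d₁)
c = ln(0.252/0.172) / (2.9 − 2.1) = ln(1.465) / 0.8 = 0.3819 / 0.8 = 0.4774 km⁻¹

0.477 km⁻¹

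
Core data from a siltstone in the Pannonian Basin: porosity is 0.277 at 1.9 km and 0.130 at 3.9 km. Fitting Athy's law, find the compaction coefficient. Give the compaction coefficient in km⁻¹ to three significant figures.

0.378 km⁻¹

Athy: φ(z) = φ₀ e^(−kz) ⇒ φ₁/φ₂ = e^{k(z₂−z₁)} ⇒ k = ln(φ₁/φ₂)/(z₂−z₁)
k = ln(0.277/0.13) / (3.9 − 1.9) = ln(2.131) / 2 = 0.7565 / 2 = 0.3782 km⁻¹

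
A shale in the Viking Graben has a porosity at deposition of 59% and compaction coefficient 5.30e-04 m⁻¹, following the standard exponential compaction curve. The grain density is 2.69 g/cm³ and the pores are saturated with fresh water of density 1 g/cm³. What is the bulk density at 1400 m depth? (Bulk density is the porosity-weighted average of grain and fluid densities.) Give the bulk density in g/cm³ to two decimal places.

2.22 g/cm³

Working in km (1 km = 1000 m; k in km⁻¹ = k in m⁻¹ × 1000):
Porosity at depth: n = 0.59·exp(−0.53×1.4) = 0.59×0.4762 = 0.2809
Bulk density: ρ_b = (1−n)ρ_g + n·ρ_f = 0.7191×2.69 + 0.2809×1
       = 1.934 + 0.281 = 2.215 g/cm³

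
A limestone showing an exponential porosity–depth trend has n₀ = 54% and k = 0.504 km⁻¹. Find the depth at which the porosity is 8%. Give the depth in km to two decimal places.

Invert Athy's law: z = ln(n₀/n) / k
z = ln(0.54/0.08) / 0.504 = ln(6.75) / 0.504 = 1.9095 / 0.504 = 3.789 km

3.79 km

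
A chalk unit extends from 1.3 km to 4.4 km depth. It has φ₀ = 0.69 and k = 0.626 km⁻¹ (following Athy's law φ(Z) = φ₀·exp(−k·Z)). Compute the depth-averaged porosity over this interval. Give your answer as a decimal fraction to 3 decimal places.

0.135

⟨φ⟩ = (1/(Z₂−Z₁)) ∫ φ₀ e^(−kZ) dZ = φ₀·(e^(−k·Z₁) − e^(−k·Z₂)) / (k·(Z₂−Z₁))
e^(−0.626×1.3) = 0.4432; e^(−0.626×4.4) = 0.0636
⟨φ⟩ = 0.69 × (0.4432 − 0.0636) / (0.626 × 3.1) = 0.69 × 0.1956 = 0.1349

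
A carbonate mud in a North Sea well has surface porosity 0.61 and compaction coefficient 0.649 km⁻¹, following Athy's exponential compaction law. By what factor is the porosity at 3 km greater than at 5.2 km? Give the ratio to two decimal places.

n(Z₁)/n(Z₂) = e^(−k·Z₁)/e^(−k·Z₂) = e^{k(Z₂−Z₁)}
= exp(0.649 × 2.2) = exp(1.428) = 4.1695

4.17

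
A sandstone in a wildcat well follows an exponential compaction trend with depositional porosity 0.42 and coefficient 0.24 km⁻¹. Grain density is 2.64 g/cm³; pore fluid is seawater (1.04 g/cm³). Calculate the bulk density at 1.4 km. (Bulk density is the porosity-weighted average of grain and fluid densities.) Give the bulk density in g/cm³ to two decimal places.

2.16 g/cm³

Porosity at depth: n = 0.42·exp(−0.24×1.4) = 0.42×0.7146 = 0.3001
Bulk density: ρ_b = (1−n)ρ_g + n·ρ_f = 0.6999×2.64 + 0.3001×1.04
       = 1.848 + 0.312 = 2.160 g/cm³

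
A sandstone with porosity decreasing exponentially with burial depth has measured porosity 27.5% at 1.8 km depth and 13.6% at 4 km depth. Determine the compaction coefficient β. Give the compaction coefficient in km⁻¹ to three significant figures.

0.320 km⁻¹

Athy: n(Z) = n₀ e^(−βZ) ⇒ n₁/n₂ = e^{β(Z₂−Z₁)} ⇒ β = ln(n₁/n₂)/(Z₂−Z₁)
β = ln(0.275/0.136) / (4 − 1.8) = ln(2.022) / 2.2 = 0.7041 / 2.2 = 0.3201 km⁻¹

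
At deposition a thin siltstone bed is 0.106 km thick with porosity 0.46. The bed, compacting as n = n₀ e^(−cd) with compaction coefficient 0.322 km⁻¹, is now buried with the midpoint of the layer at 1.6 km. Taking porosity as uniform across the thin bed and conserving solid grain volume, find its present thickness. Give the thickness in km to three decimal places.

Porosity at 1.6 km: n = 0.46·exp(−0.322×1.6) = 0.2748
Solid-volume conservation: h(1−n) = h₀(1−n₀) ⇒ h = h₀·(1−n₀)/(1−n)
h = 0.106 × (1 − 0.46)/(1 − 0.2748) = 0.106 × 0.7446 = 0.0789 km

0.079 km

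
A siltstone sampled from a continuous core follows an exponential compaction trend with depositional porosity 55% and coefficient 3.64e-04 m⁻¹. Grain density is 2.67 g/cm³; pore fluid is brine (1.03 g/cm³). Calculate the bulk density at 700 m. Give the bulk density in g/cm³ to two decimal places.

Working in km (1 km = 1000 m; c in km⁻¹ = c in m⁻¹ × 1000):
Porosity at depth: n = 0.55·exp(−0.364×0.7) = 0.55×0.7751 = 0.4263
Bulk density: ρ_b = (1−n)ρ_g + n·ρ_f = 0.5737×2.67 + 0.4263×1.03
       = 1.532 + 0.439 = 1.971 g/cm³

1.97 g/cm³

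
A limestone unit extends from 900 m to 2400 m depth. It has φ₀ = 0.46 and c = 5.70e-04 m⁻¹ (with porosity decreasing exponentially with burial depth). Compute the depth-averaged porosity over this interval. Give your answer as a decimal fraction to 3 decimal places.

Working in km (1 km = 1000 m; c in km⁻¹ = c in m⁻¹ × 1000):
⟨φ⟩ = (1/(Z₂−Z₁)) ∫ φ₀ e^(−cZ) dZ = φ₀·(e^(−c·Z₁) − e^(−c·Z₂)) / (c·(Z₂−Z₁))
e^(−0.57×0.9) = 0.5987; e^(−0.57×2.4) = 0.2546
⟨φ⟩ = 0.46 × (0.5987 − 0.2546) / (0.57 × 1.5) = 0.46 × 0.4024 = 0.1851

0.185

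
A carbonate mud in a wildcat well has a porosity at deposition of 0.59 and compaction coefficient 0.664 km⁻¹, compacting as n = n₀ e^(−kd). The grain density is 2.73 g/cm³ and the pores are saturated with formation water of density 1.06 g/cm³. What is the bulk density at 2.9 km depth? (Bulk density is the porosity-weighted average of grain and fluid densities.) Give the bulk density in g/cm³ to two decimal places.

Porosity at depth: n = 0.59·exp(−0.664×2.9) = 0.59×0.1458 = 0.0860
Bulk density: ρ_b = (1−n)ρ_g + n·ρ_f = 0.9140×2.73 + 0.0860×1.06
       = 2.495 + 0.091 = 2.586 g/cm³

2.59 g/cm³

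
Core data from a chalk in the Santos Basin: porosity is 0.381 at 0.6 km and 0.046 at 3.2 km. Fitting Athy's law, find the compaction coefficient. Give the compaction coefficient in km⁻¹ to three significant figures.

Athy: n(z) = n₀ e^(−βz) ⇒ n₁/n₂ = e^{β(z₂−z₁)} ⇒ β = ln(n₁/n₂)/(z₂−z₁)
β = ln(0.381/0.046) / (3.2 − 0.6) = ln(8.283) / 2.6 = 2.1142 / 2.6 = 0.8131 km⁻¹

0.813 km⁻¹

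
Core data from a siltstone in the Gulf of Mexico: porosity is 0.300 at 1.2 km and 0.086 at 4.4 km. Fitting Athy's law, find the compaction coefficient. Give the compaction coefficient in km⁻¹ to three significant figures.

0.390 km⁻¹

Athy: phi(Z) = phi₀ e^(−kZ) ⇒ phi₁/phi₂ = e^{k(Z₂−Z₁)} ⇒ k = ln(phi₁/phi₂)/(Z₂−Z₁)
k = ln(0.3/0.086) / (4.4 − 1.2) = ln(3.488) / 3.2 = 1.2494 / 3.2 = 0.3904 km⁻¹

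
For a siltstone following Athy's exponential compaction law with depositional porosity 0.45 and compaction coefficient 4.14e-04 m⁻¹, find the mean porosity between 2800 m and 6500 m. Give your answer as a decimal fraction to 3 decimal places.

0.072

Working in km (1 km = 1000 m; c in km⁻¹ = c in m⁻¹ × 1000):
⟨phi⟩ = (1/(z₂−z₁)) ∫ phi₀ e^(−cz) dz = phi₀·(e^(−c·z₁) − e^(−c·z₂)) / (c·(z₂−z₁))
e^(−0.414×2.8) = 0.3137; e^(−0.414×6.5) = 0.0678
⟨phi⟩ = 0.45 × (0.3137 − 0.0678) / (0.414 × 3.7) = 0.45 × 0.1605 = 0.0722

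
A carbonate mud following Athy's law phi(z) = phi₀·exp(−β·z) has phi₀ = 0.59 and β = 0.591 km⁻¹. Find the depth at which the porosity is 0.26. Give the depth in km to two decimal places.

1.39 km

Invert Athy's law: z = ln(phi₀/phi) / β
z = ln(0.59/0.26) / 0.591 = ln(2.269) / 0.591 = 0.8194 / 0.591 = 1.387 km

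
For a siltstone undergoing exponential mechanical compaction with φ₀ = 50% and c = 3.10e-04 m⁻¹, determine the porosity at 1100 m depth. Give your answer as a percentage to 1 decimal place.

35.6%

Working in km (1 km = 1000 m; c in km⁻¹ = c in m⁻¹ × 1000):
φ = φ₀·exp(−c·Z) = 0.5 × exp(−0.31 × 1.1) = 0.5 × exp(−0.341)
  = 0.5 × 0.7111 = 0.3555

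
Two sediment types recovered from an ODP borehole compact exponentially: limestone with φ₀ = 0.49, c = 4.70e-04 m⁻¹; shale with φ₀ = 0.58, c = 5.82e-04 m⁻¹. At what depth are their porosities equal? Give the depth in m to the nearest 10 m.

1510 m

Working in km (1 km = 1000 m; c in km⁻¹ = c in m⁻¹ × 1000):
Set φ₀ₐ e^(−cₐZ) = φ₀ᵦ e^(−cᵦZ) ⇒ ln(φ₀ₐ/φ₀ᵦ) = (cₐ − cᵦ)·Z
Z = ln(0.49/0.58) / (0.47 − 0.582) = -0.1686 / -0.112 = 1.506 km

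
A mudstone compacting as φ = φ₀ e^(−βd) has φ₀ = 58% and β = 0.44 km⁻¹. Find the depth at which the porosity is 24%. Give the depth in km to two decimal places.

Invert Athy's law: d = ln(φ₀/φ) / β
d = ln(0.58/0.24) / 0.44 = ln(2.417) / 0.44 = 0.8824 / 0.44 = 2.005 km

2.01 km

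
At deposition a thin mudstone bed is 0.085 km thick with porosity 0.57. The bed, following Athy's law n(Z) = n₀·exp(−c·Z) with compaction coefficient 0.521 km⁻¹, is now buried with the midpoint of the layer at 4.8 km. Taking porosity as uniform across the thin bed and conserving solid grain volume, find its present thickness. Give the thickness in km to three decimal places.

Porosity at 4.8 km: n = 0.57·exp(−0.521×4.8) = 0.0468
Solid-volume conservation: h(1−n) = h₀(1−n₀) ⇒ h = h₀·(1−n₀)/(1−n)
h = 0.085 × (1 − 0.57)/(1 − 0.0468) = 0.085 × 0.4511 = 0.0383 km

0.038 km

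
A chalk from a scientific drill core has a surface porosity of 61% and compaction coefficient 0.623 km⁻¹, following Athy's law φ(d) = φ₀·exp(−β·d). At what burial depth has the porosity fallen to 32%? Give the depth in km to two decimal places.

1.04 km

Invert Athy's law: d = ln(φ₀/φ) / β
d = ln(0.61/0.32) / 0.623 = ln(1.906) / 0.623 = 0.6451 / 0.623 = 1.036 km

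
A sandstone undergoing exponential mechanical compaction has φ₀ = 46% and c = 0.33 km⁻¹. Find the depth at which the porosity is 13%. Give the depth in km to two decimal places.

Invert Athy's law: z = ln(φ₀/φ) / c
z = ln(0.46/0.13) / 0.33 = ln(3.538) / 0.33 = 1.2637 / 0.33 = 3.829 km

3.83 km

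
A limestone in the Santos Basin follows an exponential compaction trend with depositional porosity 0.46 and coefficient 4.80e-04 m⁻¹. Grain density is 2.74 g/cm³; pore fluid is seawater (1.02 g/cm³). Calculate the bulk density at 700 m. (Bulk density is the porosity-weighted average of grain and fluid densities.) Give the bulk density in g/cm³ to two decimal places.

2.17 g/cm³

Working in km (1 km = 1000 m; β in km⁻¹ = β in m⁻¹ × 1000):
Porosity at depth: phi = 0.46·exp(−0.48×0.7) = 0.46×0.7146 = 0.3287
Bulk density: ρ_b = (1−phi)ρ_g + phi·ρ_f = 0.6713×2.74 + 0.3287×1.02
       = 1.839 + 0.335 = 2.175 g/cm³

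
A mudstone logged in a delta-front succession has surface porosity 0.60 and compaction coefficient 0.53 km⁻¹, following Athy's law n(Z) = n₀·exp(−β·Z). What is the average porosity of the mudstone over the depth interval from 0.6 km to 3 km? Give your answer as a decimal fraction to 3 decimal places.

⟨n⟩ = (1/(Z₂−Z₁)) ∫ n₀ e^(−βZ) dZ = n₀·(e^(−β·Z₁) − e^(−β·Z₂)) / (β·(Z₂−Z₁))
e^(−0.53×0.6) = 0.7276; e^(−0.53×3) = 0.2039
⟨n⟩ = 0.6 × (0.7276 − 0.2039) / (0.53 × 2.4) = 0.6 × 0.4117 = 0.2470

0.247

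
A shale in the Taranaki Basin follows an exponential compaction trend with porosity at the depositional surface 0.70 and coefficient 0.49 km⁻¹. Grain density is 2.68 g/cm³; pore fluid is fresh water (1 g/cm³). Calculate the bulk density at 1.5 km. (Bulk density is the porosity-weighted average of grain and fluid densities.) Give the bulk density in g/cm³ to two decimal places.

2.12 g/cm³

Porosity at depth: phi = 0.7·exp(−0.49×1.5) = 0.7×0.4795 = 0.3357
Bulk density: ρ_b = (1−phi)ρ_g + phi·ρ_f = 0.6643×2.68 + 0.3357×1
       = 1.780 + 0.336 = 2.116 g/cm³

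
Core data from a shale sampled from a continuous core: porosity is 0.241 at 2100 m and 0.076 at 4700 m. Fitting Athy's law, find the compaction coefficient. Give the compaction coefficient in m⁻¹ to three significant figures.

Working in km (1 km = 1000 m; k in km⁻¹ = k in m⁻¹ × 1000):
Athy: phi(Z) = phi₀ e^(−kZ) ⇒ phi₁/phi₂ = e^{k(Z₂−Z₁)} ⇒ k = ln(phi₁/phi₂)/(Z₂−Z₁)
k = ln(0.241/0.076) / (4.7 − 2.1) = ln(3.171) / 2.6 = 1.1541 / 2.6 = 0.4439 km⁻¹

0.000444 m⁻¹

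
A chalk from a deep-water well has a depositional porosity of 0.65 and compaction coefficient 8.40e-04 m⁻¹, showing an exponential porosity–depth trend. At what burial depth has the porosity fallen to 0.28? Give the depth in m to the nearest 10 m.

Working in km (1 km = 1000 m; k in km⁻¹ = k in m⁻¹ × 1000):
Invert Athy's law: z = ln(φ₀/φ) / k
z = ln(0.65/0.28) / 0.84 = ln(2.321) / 0.84 = 0.8422 / 0.84 = 1.003 km

1000 m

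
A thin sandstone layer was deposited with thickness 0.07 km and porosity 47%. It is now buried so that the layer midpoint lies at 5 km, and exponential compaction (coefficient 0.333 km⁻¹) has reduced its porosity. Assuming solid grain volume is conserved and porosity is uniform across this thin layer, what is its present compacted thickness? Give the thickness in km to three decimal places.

Porosity at 5 km: φ = 0.47·exp(−0.333×5) = 0.0889
Solid-volume conservation: h(1−φ) = h₀(1−φ₀) ⇒ h = h₀·(1−φ₀)/(1−φ)
h = 0.07 × (1 − 0.47)/(1 − 0.0889) = 0.07 × 0.5817 = 0.0407 km

0.041 km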